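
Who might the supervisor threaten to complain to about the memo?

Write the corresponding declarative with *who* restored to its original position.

The supervisor might threaten to complain to who about the memo.

The filler 'who' is interpreted as the object of the preposition 'to'. Fronting leaves a gap immediately after 'to':
Who might the supervisor threaten to complain to ___ about the memo?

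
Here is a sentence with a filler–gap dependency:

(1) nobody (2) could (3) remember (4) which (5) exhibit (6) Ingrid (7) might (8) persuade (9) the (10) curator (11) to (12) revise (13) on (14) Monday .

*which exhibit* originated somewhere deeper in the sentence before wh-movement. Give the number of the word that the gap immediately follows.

Pre-movement form: Ingrid might persuade the curator to revise which exhibit on Monday.
The filler 'which exhibit' is interpreted as the direct object of 'revise'. Wh-movement fronts it, leaving a gap right after 'revise':
Nobody could remember which exhibit Ingrid might persuade the curator to revise ___ on Monday.
'revise' is word 12.

12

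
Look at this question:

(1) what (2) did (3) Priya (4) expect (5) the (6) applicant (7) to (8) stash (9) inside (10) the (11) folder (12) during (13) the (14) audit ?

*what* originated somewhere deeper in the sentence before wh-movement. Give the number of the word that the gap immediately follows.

8

Underlying clause: Priya did expect the applicant to stash what inside the folder during the audit.
'what' is the direct object of 'stash'. It moves to the left edge, and the trace sits right after 'stash':
What did Priya expect the applicant to stash ___ inside the folder during the audit?
'stash' is word 8.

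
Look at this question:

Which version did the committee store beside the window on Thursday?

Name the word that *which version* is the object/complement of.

Before movement: The committee did store which version beside the window on Thursday.
'which version' functions as the direct object of 'store'. Wh-movement fronts it, leaving a gap right after 'store':
Which version did the committee store ___ beside the window on Thursday?

store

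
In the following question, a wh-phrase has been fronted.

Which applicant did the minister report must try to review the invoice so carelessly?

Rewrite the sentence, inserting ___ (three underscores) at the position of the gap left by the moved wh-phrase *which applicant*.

In situ: The minister did report which applicant must try to review the invoice so carelessly.
The filler 'which applicant' is interpreted as the subject of the clause embedded under 'report'. The gap is right after 'report'.

Which applicant did the minister report ___ must try to review the invoice so carelessly?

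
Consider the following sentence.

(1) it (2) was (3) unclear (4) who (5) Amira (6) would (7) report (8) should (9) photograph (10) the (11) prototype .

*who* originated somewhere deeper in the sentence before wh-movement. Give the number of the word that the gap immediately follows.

7

Pre-movement form: Amira would report who should photograph the prototype.
'who' is the subject of the clause embedded under 'report'. Fronting leaves a gap immediately after 'report':
It was unclear who Amira would report ___ should photograph the prototype.
'report' is word 7.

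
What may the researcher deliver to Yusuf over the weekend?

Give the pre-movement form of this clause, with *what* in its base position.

'what' functions as the direct object of 'deliver'. It moves to the left edge, and the trace sits right after 'deliver':
What may the researcher deliver ___ to Yusuf over the weekend?

The researcher may deliver what to Yusuf over the weekend.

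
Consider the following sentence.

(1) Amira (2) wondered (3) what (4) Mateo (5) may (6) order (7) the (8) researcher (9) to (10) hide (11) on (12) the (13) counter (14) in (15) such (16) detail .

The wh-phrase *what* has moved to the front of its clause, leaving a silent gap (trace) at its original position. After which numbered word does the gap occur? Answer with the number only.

10

Underlying clause: Mateo may order the researcher to hide what on the counter in such detail.
'what' is the direct object of 'hide'. Wh-movement fronts it, leaving a gap right after 'hide':
Amira wondered what Mateo may order the researcher to hide ___ on the counter in such detail.
'hide' is word 10.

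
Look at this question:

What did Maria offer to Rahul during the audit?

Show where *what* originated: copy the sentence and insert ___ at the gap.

Pre-movement form: Maria did offer what to Rahul during the audit.
The filler 'what' is interpreted as the direct object of 'offer'. The gap is right after 'offer'.

What did Maria offer ___ to Rahul during the audit?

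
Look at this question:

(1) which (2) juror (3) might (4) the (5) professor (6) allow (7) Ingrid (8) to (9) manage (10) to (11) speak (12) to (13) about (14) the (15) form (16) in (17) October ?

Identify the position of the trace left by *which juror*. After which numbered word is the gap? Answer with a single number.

Before movement: The professor might allow Ingrid to manage to speak to which juror about the form in October.
The filler 'which juror' is interpreted as the object of the preposition 'to'. Fronting leaves a gap immediately after 'to':
Which juror might the professor allow Ingrid to manage to speak to ___ about the form in October?
'to' is word 12.

12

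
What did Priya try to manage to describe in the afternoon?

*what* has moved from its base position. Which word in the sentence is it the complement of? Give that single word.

describe

Pre-movement form: Priya did try to manage to describe what in the afternoon.
'what' functions as the direct object of 'describe'. Wh-movement fronts it, leaving a gap right after 'describe':
What did Priya try to manage to describe ___ in the afternoon?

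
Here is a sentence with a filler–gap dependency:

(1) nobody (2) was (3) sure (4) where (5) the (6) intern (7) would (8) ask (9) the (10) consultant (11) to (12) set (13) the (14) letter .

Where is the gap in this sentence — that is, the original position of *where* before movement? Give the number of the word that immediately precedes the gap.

In situ: The intern would ask the consultant to set the letter where.
'where' is the locative complement of 'set'. It moves to the left edge, and the trace sits right after 'letter':
Nobody was sure where the intern would ask the consultant to set the letter ___.
'letter' is word 14.

14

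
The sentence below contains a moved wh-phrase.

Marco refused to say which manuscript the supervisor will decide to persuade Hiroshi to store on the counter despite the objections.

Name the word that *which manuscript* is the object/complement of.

Before movement: The supervisor will decide to persuade Hiroshi to store which manuscript on the counter despite the objections.
The filler 'which manuscript' is interpreted as the direct object of 'store'. Fronting leaves a gap immediately after 'store':
Marco refused to say which manuscript the supervisor will decide to persuade Hiroshi to store ___ on the counter despite the objections.

store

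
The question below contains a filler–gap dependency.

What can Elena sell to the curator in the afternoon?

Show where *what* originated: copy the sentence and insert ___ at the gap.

What can Elena sell ___ to the curator in the afternoon?

In situ: Elena can sell what to the curator in the afternoon.
The filler 'what' is interpreted as the direct object of 'sell'. The gap is right after 'sell'.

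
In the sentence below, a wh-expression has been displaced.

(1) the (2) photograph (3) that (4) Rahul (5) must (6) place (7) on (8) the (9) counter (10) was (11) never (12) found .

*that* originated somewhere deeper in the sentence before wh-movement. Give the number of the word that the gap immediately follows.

The filler 'that' is interpreted as the direct object of 'place'. It moves to the left edge, and the trace sits right after 'place':
The photograph that Rahul must place ___ on the counter was never found.
'place' is word 6.

6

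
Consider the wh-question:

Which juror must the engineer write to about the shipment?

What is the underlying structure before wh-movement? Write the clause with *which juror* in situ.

'which juror' is the object of the preposition 'to'. Wh-movement fronts it, leaving a gap right after 'to':
Which juror must the engineer write to ___ about the shipment?

The engineer must write to which juror about the shipment.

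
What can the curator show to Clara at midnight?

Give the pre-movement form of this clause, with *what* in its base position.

'what' is the direct object of 'show'. It moves to the left edge, and the trace sits right after 'show':
What can the curator show ___ to Clara at midnight?

The curator can show what to Clara at midnight.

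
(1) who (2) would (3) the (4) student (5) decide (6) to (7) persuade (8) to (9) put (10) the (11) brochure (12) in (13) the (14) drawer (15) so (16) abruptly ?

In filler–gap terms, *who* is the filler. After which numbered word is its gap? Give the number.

7

Underlying clause: The student would decide to persuade who to put the brochure in the drawer so abruptly.
'who' is the direct object of 'persuade'. It moves to the left edge, and the trace sits right after 'persuade':
Who would the student decide to persuade ___ to put the brochure in the drawer so abruptly?
'persuade' is word 7.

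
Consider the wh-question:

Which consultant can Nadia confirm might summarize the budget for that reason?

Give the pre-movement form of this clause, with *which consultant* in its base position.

'which consultant' is the subject of the clause embedded under 'confirm'. It moves to the left edge, and the trace sits right after 'confirm':
Which consultant can Nadia confirm ___ might summarize the budget for that reason?

Nadia can confirm which consultant might summarize the budget for that reason.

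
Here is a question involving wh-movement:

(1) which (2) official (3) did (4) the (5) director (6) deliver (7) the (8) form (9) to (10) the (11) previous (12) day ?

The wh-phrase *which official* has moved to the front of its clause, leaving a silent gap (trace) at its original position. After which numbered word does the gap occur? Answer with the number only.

9

Pre-movement form: The director did deliver the form to which official the previous day.
'which official' functions as the object of the preposition 'to' (recipient of 'deliver'). It moves to the left edge, and the trace sits right after 'to':
Which official did the director deliver the form to ___ the previous day?
'to' is word 9.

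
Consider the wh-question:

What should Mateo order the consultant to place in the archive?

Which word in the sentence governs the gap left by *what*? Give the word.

place

Underlying clause: Mateo should order the consultant to place what in the archive.
'what' functions as the direct object of 'place'. It moves to the left edge, and the trace sits right after 'place':
What should Mateo order the consultant to place ___ in the archive?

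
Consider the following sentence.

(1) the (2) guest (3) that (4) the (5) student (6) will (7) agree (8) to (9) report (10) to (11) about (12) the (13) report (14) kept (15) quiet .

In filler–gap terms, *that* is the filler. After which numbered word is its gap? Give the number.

The filler 'that' is interpreted as the object of the preposition 'to'. Wh-movement fronts it, leaving a gap right after 'to':
The guest that the student will agree to report to ___ about the report kept quiet.
'to' is word 10.

10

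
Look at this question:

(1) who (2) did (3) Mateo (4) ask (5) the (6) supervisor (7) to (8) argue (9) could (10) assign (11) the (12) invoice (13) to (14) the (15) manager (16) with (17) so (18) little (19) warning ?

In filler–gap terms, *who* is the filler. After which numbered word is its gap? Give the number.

Before movement: Mateo did ask the supervisor to argue who could assign the invoice to the manager with so little warning.
'who' functions as the subject of the clause embedded under 'argue'. Fronting leaves a gap immediately after 'argue':
Who did Mateo ask the supervisor to argue ___ could assign the invoice to the manager with so little warning?
'argue' is word 8.

8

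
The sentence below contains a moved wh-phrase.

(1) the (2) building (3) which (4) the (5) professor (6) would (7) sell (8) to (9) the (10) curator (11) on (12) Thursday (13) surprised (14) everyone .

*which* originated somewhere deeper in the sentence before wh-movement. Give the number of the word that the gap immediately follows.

'which' functions as the direct object of 'sell'. Fronting leaves a gap immediately after 'sell':
The building which the professor would sell ___ to the curator on Thursday surprised everyone.
'sell' is word 7.

7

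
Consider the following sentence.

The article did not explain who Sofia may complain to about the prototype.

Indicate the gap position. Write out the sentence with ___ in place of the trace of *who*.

The article did not explain who Sofia may complain to ___ about the prototype.

Underlying clause: Sofia may complain to who about the prototype.
The filler 'who' is interpreted as the object of the preposition 'to'. The gap is right after 'to'.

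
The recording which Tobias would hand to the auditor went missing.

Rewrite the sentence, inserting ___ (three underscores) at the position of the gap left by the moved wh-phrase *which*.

'which' functions as the direct object of 'hand'. The gap is right after 'hand'.

The recording which Tobias would hand ___ to the auditor went missing.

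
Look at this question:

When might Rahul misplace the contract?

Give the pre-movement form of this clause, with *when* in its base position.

'when' is the temporal adjunct. Wh-movement fronts it, leaving a gap right after 'contract':
When might Rahul misplace the contract ___?

Rahul might misplace the contract when.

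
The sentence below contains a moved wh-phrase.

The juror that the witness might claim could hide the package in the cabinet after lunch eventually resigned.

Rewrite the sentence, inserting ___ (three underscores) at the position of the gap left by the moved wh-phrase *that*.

The filler 'that' is interpreted as the subject of the clause embedded under 'claim'. The gap is right after 'claim'.

The juror that the witness might claim ___ could hide the package in the cabinet after lunch eventually resigned.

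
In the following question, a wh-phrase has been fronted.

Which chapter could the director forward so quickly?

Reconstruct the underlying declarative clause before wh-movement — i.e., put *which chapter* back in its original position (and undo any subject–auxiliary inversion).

'which chapter' functions as the direct object of 'forward'. Fronting leaves a gap immediately after 'forward':
Which chapter could the director forward ___ so quickly?

The director could forward which chapter so quickly.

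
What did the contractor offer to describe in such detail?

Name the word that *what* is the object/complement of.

describe

In situ: The contractor did offer to describe what in such detail.
'what' functions as the direct object of 'describe'. It moves to the left edge, and the trace sits right after 'describe':
What did the contractor offer to describe ___ in such detail?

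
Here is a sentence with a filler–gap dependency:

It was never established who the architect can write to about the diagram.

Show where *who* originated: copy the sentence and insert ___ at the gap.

Pre-movement form: The architect can write to who about the diagram.
'who' functions as the object of the preposition 'to'. The gap is right after 'to'.

It was never established who the architect can write to ___ about the diagram.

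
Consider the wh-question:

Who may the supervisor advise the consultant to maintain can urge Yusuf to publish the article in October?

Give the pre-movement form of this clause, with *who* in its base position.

The supervisor may advise the consultant to maintain who can urge Yusuf to publish the article in October.

The filler 'who' is interpreted as the subject of the clause embedded under 'maintain'. Fronting leaves a gap immediately after 'maintain':
Who may the supervisor advise the consultant to maintain ___ can urge Yusuf to publish the article in October?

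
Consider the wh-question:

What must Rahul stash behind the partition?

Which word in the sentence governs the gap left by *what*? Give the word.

Before movement: Rahul must stash what behind the partition.
'what' is the direct object of 'stash'. It moves to the left edge, and the trace sits right after 'stash':
What must Rahul stash ___ behind the partition?

stash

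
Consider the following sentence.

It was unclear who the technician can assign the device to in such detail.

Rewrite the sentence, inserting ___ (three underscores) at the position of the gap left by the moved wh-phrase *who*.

In situ: The technician can assign the device to who in such detail.
'who' functions as the object of the preposition 'to' (recipient of 'assign'). The gap is right after 'to'.

It was unclear who the technician can assign the device to ___ in such detail.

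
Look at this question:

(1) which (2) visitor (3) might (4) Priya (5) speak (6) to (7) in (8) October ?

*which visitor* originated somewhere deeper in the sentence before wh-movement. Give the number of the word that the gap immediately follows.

Pre-movement form: Priya might speak to which visitor in October.
'which visitor' functions as the object of the preposition 'to'. Wh-movement fronts it, leaving a gap right after 'to':
Which visitor might Priya speak to ___ in October?
'to' is word 6.

6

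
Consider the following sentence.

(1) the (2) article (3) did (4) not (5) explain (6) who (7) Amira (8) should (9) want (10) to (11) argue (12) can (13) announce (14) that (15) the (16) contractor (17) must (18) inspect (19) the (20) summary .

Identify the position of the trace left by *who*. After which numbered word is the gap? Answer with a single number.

Underlying clause: Amira should want to argue who can announce that the contractor must inspect the summary.
'who' functions as the subject of the clause embedded under 'argue'. Fronting leaves a gap immediately after 'argue':
The article did not explain who Amira should want to argue ___ can announce that the contractor must inspect the summary.
'argue' is word 11.

11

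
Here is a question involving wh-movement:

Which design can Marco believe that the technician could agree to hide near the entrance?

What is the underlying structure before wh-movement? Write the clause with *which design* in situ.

Marco can believe that the technician could agree to hide which design near the entrance.

'which design' functions as the direct object of 'hide'. Fronting leaves a gap immediately after 'hide':
Which design can Marco believe that the technician could agree to hide ___ near the entrance?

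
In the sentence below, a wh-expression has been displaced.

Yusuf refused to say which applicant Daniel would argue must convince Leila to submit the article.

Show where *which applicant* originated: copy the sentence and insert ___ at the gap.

Yusuf refused to say which applicant Daniel would argue ___ must convince Leila to submit the article.

Pre-movement form: Daniel would argue which applicant must convince Leila to submit the article.
The filler 'which applicant' is interpreted as the subject of the clause embedded under 'argue'. The gap is right after 'argue'.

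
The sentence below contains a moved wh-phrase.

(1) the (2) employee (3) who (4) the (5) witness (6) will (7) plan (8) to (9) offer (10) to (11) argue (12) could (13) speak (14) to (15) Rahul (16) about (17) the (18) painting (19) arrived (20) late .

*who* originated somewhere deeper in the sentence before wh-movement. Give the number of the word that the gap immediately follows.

The filler 'who' is interpreted as the subject of the clause embedded under 'argue'. Fronting leaves a gap immediately after 'argue':
The employee who the witness will plan to offer to argue ___ could speak to Rahul about the painting arrived late.
'argue' is word 11.

11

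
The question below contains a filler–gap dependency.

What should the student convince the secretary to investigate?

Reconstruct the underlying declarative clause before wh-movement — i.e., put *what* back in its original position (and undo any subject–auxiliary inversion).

The student should convince the secretary to investigate what.

The filler 'what' is interpreted as the direct object of 'investigate'. Fronting leaves a gap immediately after 'investigate':
What should the student convince the secretary to investigate ___?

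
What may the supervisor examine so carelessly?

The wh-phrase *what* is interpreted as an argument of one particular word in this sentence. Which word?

Underlying clause: The supervisor may examine what so carelessly.
'what' is the direct object of 'examine'. Fronting leaves a gap immediately after 'examine':
What may the supervisor examine ___ so carelessly?

examine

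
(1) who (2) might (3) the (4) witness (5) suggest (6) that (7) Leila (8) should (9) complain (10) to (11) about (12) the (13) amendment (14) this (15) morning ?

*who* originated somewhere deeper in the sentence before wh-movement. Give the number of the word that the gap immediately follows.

Before movement: The witness might suggest that Leila should complain to who about the amendment this morning.
'who' is the object of the preposition 'to'. Wh-movement fronts it, leaving a gap right after 'to':
Who might the witness suggest that Leila should complain to ___ about the amendment this morning?
'to' is word 10.

10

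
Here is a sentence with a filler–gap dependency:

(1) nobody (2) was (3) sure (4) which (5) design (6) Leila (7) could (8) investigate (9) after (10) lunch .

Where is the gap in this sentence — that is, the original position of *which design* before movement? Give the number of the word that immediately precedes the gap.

8

Underlying clause: Leila could investigate which design after lunch.
'which design' functions as the direct object of 'investigate'. It moves to the left edge, and the trace sits right after 'investigate':
Nobody was sure which design Leila could investigate ___ after lunch.
'investigate' is word 8.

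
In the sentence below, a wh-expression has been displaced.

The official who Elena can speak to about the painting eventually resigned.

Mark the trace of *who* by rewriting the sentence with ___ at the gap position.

'who' is the object of the preposition 'to'. The gap is right after 'to'.

The official who Elena can speak to ___ about the painting eventually resigned.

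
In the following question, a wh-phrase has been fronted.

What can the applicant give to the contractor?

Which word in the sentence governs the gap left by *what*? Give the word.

In situ: The applicant can give what to the contractor.
'what' is the direct object of 'give'. Fronting leaves a gap immediately after 'give':
What can the applicant give ___ to the contractor?

give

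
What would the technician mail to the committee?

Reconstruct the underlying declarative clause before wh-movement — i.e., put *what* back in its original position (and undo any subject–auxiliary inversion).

The technician would mail what to the committee.

'what' functions as the direct object of 'mail'. Fronting leaves a gap immediately after 'mail':
What would the technician mail ___ to the committee?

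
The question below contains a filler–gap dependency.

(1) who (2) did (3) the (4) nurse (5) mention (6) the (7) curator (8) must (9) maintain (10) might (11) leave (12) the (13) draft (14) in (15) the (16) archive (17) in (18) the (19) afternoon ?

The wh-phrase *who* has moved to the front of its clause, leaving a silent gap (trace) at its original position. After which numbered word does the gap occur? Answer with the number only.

9

In situ: The nurse did mention the curator must maintain who might leave the draft in the archive in the afternoon.
The filler 'who' is interpreted as the subject of the clause embedded under 'maintain'. It moves to the left edge, and the trace sits right after 'maintain':
Who did the nurse mention the curator must maintain ___ might leave the draft in the archive in the afternoon?
'maintain' is word 9.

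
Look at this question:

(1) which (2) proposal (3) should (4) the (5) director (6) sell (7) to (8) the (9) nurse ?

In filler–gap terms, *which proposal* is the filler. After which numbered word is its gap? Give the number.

Pre-movement form: The director should sell which proposal to the nurse.
'which proposal' functions as the direct object of 'sell'. Wh-movement fronts it, leaving a gap right after 'sell':
Which proposal should the director sell ___ to the nurse?
'sell' is word 6.

6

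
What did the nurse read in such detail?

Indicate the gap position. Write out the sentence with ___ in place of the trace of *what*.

What did the nurse read ___ in such detail?

In situ: The nurse did read what in such detail.
The filler 'what' is interpreted as the direct object of 'read'. The gap is right after 'read'.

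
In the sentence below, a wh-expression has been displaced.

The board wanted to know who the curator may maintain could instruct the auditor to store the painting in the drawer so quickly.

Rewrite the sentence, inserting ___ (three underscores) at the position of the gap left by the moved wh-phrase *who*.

The board wanted to know who the curator may maintain ___ could instruct the auditor to store the painting in the drawer so quickly.

Pre-movement form: The curator may maintain who could instruct the auditor to store the painting in the drawer so quickly.
The filler 'who' is interpreted as the subject of the clause embedded under 'maintain'. The gap is right after 'maintain'.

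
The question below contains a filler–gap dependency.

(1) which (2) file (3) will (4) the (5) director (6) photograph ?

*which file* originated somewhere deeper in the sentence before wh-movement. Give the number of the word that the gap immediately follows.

Underlying clause: The director will photograph which file.
The filler 'which file' is interpreted as the direct object of 'photograph'. Wh-movement fronts it, leaving a gap right after 'photograph':
Which file will the director photograph ___?
'photograph' is word 6.

6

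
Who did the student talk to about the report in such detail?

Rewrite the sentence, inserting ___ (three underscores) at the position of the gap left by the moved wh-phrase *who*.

Pre-movement form: The student did talk to who about the report in such detail.
'who' functions as the object of the preposition 'to'. The gap is right after 'to'.

Who did the student talk to ___ about the report in such detail?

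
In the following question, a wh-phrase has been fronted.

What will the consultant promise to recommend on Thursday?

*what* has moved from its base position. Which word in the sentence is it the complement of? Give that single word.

recommend

In situ: The consultant will promise to recommend what on Thursday.
'what' functions as the direct object of 'recommend'. Wh-movement fronts it, leaving a gap right after 'recommend':
What will the consultant promise to recommend ___ on Thursday?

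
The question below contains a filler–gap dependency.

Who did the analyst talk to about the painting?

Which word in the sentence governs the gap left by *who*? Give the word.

to

Pre-movement form: The analyst did talk to who about the painting.
The filler 'who' is interpreted as the object of the preposition 'to'. It moves to the left edge, and the trace sits right after 'to':
Who did the analyst talk to ___ about the painting?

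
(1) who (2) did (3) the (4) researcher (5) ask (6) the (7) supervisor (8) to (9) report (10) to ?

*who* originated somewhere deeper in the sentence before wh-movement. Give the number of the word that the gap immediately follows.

10

Pre-movement form: The researcher did ask the supervisor to report to who.
'who' functions as the object of the preposition 'to'. Fronting leaves a gap immediately after 'to':
Who did the researcher ask the supervisor to report to ___?
'to' is word 10.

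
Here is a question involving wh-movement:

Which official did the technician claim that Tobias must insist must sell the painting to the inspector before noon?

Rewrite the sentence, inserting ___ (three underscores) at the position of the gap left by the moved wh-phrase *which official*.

Which official did the technician claim that Tobias must insist ___ must sell the painting to the inspector before noon?

Before movement: The technician did claim that Tobias must insist which official must sell the painting to the inspector before noon.
'which official' is the subject of the clause embedded under 'insist'. The gap is right after 'insist'.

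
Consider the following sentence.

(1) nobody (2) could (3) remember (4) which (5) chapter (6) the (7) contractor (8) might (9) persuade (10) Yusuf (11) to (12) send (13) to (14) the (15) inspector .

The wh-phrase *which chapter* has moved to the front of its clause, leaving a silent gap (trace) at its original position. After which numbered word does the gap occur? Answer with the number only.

Before movement: The contractor might persuade Yusuf to send which chapter to the inspector.
The filler 'which chapter' is interpreted as the direct object of 'send'. Wh-movement fronts it, leaving a gap right after 'send':
Nobody could remember which chapter the contractor might persuade Yusuf to send ___ to the inspector.
'send' is word 12.

12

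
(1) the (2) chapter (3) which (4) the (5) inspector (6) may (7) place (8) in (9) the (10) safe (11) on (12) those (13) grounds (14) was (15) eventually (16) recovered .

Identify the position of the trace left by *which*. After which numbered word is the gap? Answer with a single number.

7

'which' functions as the direct object of 'place'. Wh-movement fronts it, leaving a gap right after 'place':
The chapter which the inspector may place ___ in the safe on those grounds was eventually recovered.
'place' is word 7.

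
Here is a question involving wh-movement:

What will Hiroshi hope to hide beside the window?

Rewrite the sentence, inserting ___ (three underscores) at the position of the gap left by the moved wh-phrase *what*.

What will Hiroshi hope to hide ___ beside the window?

In situ: Hiroshi will hope to hide what beside the window.
'what' functions as the direct object of 'hide'. The gap is right after 'hide'.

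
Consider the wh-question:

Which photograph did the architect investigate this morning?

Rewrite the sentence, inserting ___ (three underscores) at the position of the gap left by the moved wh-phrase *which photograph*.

Which photograph did the architect investigate ___ this morning?

Pre-movement form: The architect did investigate which photograph this morning.
'which photograph' is the direct object of 'investigate'. The gap is right after 'investigate'.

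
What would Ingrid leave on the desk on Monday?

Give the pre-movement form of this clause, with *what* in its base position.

The filler 'what' is interpreted as the direct object of 'leave'. It moves to the left edge, and the trace sits right after 'leave':
What would Ingrid leave ___ on the desk on Monday?

Ingrid would leave what on the desk on Monday.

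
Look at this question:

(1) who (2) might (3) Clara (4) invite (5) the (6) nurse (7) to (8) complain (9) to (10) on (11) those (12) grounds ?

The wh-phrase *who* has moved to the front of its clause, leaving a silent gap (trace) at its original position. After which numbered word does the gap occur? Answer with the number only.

9

In situ: Clara might invite the nurse to complain to who on those grounds.
The filler 'who' is interpreted as the object of the preposition 'to'. It moves to the left edge, and the trace sits right after 'to':
Who might Clara invite the nurse to complain to ___ on those grounds?
'to' is word 9.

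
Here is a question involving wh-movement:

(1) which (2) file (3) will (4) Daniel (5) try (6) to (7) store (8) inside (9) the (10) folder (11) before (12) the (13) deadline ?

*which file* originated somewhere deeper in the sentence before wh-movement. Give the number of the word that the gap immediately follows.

7

In situ: Daniel will try to store which file inside the folder before the deadline.
'which file' functions as the direct object of 'store'. Fronting leaves a gap immediately after 'store':
Which file will Daniel try to store ___ inside the folder before the deadline?
'store' is word 7.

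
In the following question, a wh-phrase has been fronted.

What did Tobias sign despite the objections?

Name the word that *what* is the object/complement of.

Underlying clause: Tobias did sign what despite the objections.
'what' functions as the direct object of 'sign'. Fronting leaves a gap immediately after 'sign':
What did Tobias sign ___ despite the objections?

sign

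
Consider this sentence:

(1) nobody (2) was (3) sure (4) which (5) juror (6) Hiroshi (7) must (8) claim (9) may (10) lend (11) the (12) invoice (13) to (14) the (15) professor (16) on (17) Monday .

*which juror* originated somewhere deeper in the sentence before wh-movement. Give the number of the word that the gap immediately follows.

Underlying clause: Hiroshi must claim which juror may lend the invoice to the professor on Monday.
The filler 'which juror' is interpreted as the subject of the clause embedded under 'claim'. Fronting leaves a gap immediately after 'claim':
Nobody was sure which juror Hiroshi must claim ___ may lend the invoice to the professor on Monday.
'claim' is word 8.

8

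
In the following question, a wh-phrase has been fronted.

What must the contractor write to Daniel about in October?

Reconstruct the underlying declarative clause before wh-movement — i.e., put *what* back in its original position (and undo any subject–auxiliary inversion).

'what' functions as the object of the preposition 'about'. Wh-movement fronts it, leaving a gap right after 'about':
What must the contractor write to Daniel about ___ in October?

The contractor must write to Daniel about what in October.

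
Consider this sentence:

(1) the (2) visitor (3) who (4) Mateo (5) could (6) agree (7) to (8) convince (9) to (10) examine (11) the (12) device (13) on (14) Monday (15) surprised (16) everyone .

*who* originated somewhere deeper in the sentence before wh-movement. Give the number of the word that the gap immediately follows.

8

The filler 'who' is interpreted as the direct object of 'convince'. Fronting leaves a gap immediately after 'convince':
The visitor who Mateo could agree to convince ___ to examine the device on Monday surprised everyone.
'convince' is word 8.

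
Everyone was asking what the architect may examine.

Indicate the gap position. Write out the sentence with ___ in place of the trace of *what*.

Everyone was asking what the architect may examine ___.

Underlying clause: The architect may examine what.
The filler 'what' is interpreted as the direct object of 'examine'. The gap is right after 'examine'.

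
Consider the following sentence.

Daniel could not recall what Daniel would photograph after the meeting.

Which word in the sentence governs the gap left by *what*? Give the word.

Underlying clause: Daniel would photograph what after the meeting.
'what' is the direct object of 'photograph'. Wh-movement fronts it, leaving a gap right after 'photograph':
Daniel could not recall what Daniel would photograph ___ after the meeting.

photograph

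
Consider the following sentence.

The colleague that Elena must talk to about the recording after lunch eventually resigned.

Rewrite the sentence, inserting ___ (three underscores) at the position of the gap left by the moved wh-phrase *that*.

The colleague that Elena must talk to ___ about the recording after lunch eventually resigned.

'that' functions as the object of the preposition 'to'. The gap is right after 'to'.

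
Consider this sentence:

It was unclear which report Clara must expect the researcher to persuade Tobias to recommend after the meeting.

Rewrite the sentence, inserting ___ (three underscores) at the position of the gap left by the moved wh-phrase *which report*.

Underlying clause: Clara must expect the researcher to persuade Tobias to recommend which report after the meeting.
'which report' is the direct object of 'recommend'. The gap is right after 'recommend'.

It was unclear which report Clara must expect the researcher to persuade Tobias to recommend ___ after the meeting.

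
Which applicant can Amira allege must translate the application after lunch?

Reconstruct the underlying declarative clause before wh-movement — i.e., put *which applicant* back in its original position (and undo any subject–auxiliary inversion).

Amira can allege which applicant must translate the application after lunch.

'which applicant' functions as the subject of the clause embedded under 'allege'. Wh-movement fronts it, leaving a gap right after 'allege':
Which applicant can Amira allege ___ must translate the application after lunch?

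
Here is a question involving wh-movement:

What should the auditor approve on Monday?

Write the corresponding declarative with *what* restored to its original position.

'what' is the direct object of 'approve'. It moves to the left edge, and the trace sits right after 'approve':
What should the auditor approve ___ on Monday?

The auditor should approve what on Monday.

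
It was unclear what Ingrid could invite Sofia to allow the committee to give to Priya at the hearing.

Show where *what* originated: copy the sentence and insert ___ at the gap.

In situ: Ingrid could invite Sofia to allow the committee to give what to Priya at the hearing.
The filler 'what' is interpreted as the direct object of 'give'. The gap is right after 'give'.

It was unclear what Ingrid could invite Sofia to allow the committee to give ___ to Priya at the hearing.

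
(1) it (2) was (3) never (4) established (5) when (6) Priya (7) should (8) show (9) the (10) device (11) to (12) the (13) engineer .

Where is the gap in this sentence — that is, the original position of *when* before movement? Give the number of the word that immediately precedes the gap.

13

In situ: Priya should show the device to the engineer when.
'when' functions as the temporal adjunct. It moves to the left edge, and the trace sits right after 'engineer':
It was never established when Priya should show the device to the engineer ___.
'engineer' is word 13.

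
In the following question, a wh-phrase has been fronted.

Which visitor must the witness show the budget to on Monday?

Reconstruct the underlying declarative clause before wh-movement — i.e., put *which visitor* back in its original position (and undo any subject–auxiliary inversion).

The witness must show the budget to which visitor on Monday.

'which visitor' is the object of the preposition 'to' (recipient of 'show'). Fronting leaves a gap immediately after 'to':
Which visitor must the witness show the budget to ___ on Monday?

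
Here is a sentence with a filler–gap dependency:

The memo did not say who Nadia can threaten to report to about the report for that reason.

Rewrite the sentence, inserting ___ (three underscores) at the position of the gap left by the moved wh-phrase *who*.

Pre-movement form: Nadia can threaten to report to who about the report for that reason.
'who' functions as the object of the preposition 'to'. The gap is right after 'to'.

The memo did not say who Nadia can threaten to report to ___ about the report for that reason.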